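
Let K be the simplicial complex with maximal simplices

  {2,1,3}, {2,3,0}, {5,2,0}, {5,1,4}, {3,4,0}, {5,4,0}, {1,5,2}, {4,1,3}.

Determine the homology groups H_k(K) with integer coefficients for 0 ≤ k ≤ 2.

Take the total order 0 < 1 < 2 < 3 < 4 < 5 on the vertex set. Then K (dimension 2) consists of the simplices:

  0-simplices (6): [0], [1], [2], [3], [4], [5]
  1-simplices (12): [0,2], [0,3], [0,4], [0,5], [1,2], [1,3], [1,4], [1,5], [2,3], [2,5], [3,4], [4,5]
  2-simplices (8): [0,2,3], [0,2,5], [0,3,4], [0,4,5], [1,2,3], [1,2,5], [1,3,4], [1,4,5]

giving chain groups C_0 ≅ Z^6, C_1 ≅ Z^12, C_2 ≅ Z^8.

∂_1: C_1 → C_0 sends each edge [p,q] (with p < q) to q − p.
As a 6×12 matrix over Z this has rank 5, with invariant factors (1,1,1,1,1).

The boundary map ∂_2: C_2 → C_1 acts by ∂[p,q,r] = [q,r] − [p,r] + [p,q]. For instance
  ∂[0,4,5] = [4,5] − [0,5] + [0,4],
  ∂[0,2,5] = [2,5] − [0,5] + [0,2].
The 12×8 boundary matrix has rank 7 and Smith normal form diag(1,1,1,1,1,1,1).

Computing H_k = (kernel of ∂_k) / (image of ∂_{k+1}):

  H_0: rank C_0 − rank ∂_1 = 6 − 5 = 1, and the invariant factors of ∂_1 are all 1, so H_0 = Z.
  H_1: rank ker ∂_1 − rank ∂_2 = (12 − 5) − 7 = 0, and the invariant factors of ∂_2 are all 1, so H_1 = 0.
  H_2: rank ker ∂_2 − rank ∂_3 = (8 − 7) − 0 = 1, and there is no ∂_3, so H_2 = Z.

H_0 = Z,  H_1 = 0,  H_2 = Z.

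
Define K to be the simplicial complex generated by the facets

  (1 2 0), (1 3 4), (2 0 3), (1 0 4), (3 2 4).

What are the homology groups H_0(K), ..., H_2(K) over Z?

H_0 = Z,  H_1 = Z,  H_2 = 0.

K has 5 vertices, 10 edges, 5 triangles.
rank ∂_0 = 0, rank ∂_1 = 4 ⇒ b_0 = 5 − 0 − 4 = 1; all invariant factors of ∂_1 are 1 so no torsion. So H_0 = Z.
rank ∂_1 = 4, rank ∂_2 = 5 ⇒ b_1 = 10 − 4 − 5 = 1; all invariant factors of ∂_2 are 1 so no torsion. So H_1 = Z.
rank ∂_2 = 5, rank ∂_3 = 0 ⇒ b_2 = 5 − 5 − 0 = 0. So H_2 = 0.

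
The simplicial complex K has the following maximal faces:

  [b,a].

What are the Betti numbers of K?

Order the vertices as a < b. Listing each simplex with vertices in this order, K has dimension 1 with simplices:

  0-simplices (2): a, b
  1-simplices (1): ab

so the chain groups are C_0 ≅ Z^2, C_1 ≅ Z^1.

The boundary map ∂_1: C_1 → C_0 is given by ∂[p,q] = [q] − [p]. For instance
  ∂ab = b − a.
The resulting 2×1 matrix has rank 1, and its Smith normal form has invariant factors (1).

From H_k ≅ ker(∂_k) / im(∂_{k+1}) we obtain:

  H_0: rank C_0 − rank ∂_1 = 2 − 1 = 1, and the invariant factors of ∂_1 are all 1, so H_0 = Z.
  H_1: rank ker ∂_1 − rank ∂_2 = (1 − 1) − 0 = 0, and there is no ∂_2, so H_1 = 0.

As a check, the Euler characteristic is 2 − 1 = 1, which agrees with 1 − 0 = 1.

Hence the Betti numbers are b_0 = 1, b_1 = 0.

b_0 = 1, b_1 = 0.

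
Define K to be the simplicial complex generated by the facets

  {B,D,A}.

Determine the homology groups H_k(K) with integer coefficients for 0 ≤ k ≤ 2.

H_0 ≅ Z,  H_1 = 0,  H_2 = 0.

We work with the vertex ordering A < B < D. The simplices of K, each written with vertices in increasing order, are:

  0-simplices (3): A, B, D
  1-simplices (3): AB, AD, BD
  2-simplices (1): ABD

giving chain groups C_0 ≅ Z^3, C_1 ≅ Z^3, C_2 ≅ Z^1.

The boundary map ∂_1: C_1 → C_0 sends each edge [p,q] (with p < q) to q − p. For instance
  ∂AD = D − A.
The 3×3 boundary matrix has rank 2 and Smith normal form diag(1,1).

Boundary ∂_2: C_2 → C_1 acts by ∂[p,q,r] = [q,r] − [p,r] + [p,q]. For instance
  ∂ABD = BD − AD + AB.
This gives a 3×1 integer matrix of rank 1; reducing to Smith normal form yields diagonal entries (1).

Reading off H_k = ker ∂_k / im ∂_{k+1}:

  H_0: rank C_0 − rank ∂_1 = 3 − 2 = 1, and the invariant factors of ∂_1 are all 1, so H_0 = Z.
  H_1: rank ker ∂_1 − rank ∂_2 = (3 − 2) − 1 = 0, and the invariant factors of ∂_2 are all 1, so H_1 = 0.
  H_2: rank ker ∂_2 − rank ∂_3 = (1 − 1) − 0 = 0, and there is no ∂_3, so H_2 = 0.

As a check, the Euler characteristic is 3 − 3 + 1 = 1, which agrees with 1 − 0 + 0 = 1.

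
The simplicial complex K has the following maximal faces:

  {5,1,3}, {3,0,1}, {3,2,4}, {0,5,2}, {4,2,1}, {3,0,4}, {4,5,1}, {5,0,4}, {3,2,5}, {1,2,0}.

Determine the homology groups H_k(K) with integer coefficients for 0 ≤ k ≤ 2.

Take the total order 0 < 1 < 2 < 3 < 4 < 5 on the vertex set. Then K (dimension 2) consists of the simplices:

  0-simplices (6): [0], [1], [2], [3], [4], [5]
  1-simplices (15): [0,1], [0,2], [0,3], [0,4], [0,5], [1,2], [1,3], [1,4], [1,5], [2,3], [2,4], [2,5], [3,4], [3,5], [4,5]
  2-simplices (10): [0,1,2], [0,1,3], [0,2,5], [0,3,4], [0,4,5], [1,2,4], [1,3,5], [1,4,5], [2,3,4], [2,3,5]

Hence C_0 ≅ Z^6, C_1 ≅ Z^15, C_2 ≅ Z^10.

Boundary ∂_1: C_1 → C_0 sends each edge [p,q] (with p < q) to q − p. For instance
  ∂[1,2] = [2] − [1].
The resulting 6×15 matrix has rank 5, and its Smith normal form has invariant factors (1,1,1,1,1).

The boundary map ∂_2: C_2 → C_1 sends each 2-simplex [p,q,r] to [q,r] − [p,r] + [p,q]. For instance
  ∂[2,3,4] = [3,4] − [2,4] + [2,3],
  ∂[1,4,5] = [4,5] − [1,5] + [1,4].
The resulting 15×10 matrix has rank 10, and its Smith normal form has invariant factors (1,1,1,1,1,1,1,1,1,2).

Reading off H_k = ker ∂_k / im ∂_{k+1}:

  H_0: rank C_0 − rank ∂_1 = 6 − 5 = 1, and the invariant factors of ∂_1 are all 1, so H_0 ≅ Z.
  H_1: rank ker ∂_1 − rank ∂_2 = (15 − 5) − 10 = 0, and ∂_2 has invariant factor 2 > 1, so H_1 ≅ Z/2.
  H_2: rank ker ∂_2 − rank ∂_3 = (10 − 10) − 0 = 0, and there is no ∂_3, so H_2 ≅ 0.

As a check, the Euler characteristic is 6 − 15 + 10 = 1, which agrees with 1 − 0 + 0 = 1.
(K is a triangulation of the real projective plane RP^2.)

H_0 = Z,  H_1 = Z/2,  H_2 = 0.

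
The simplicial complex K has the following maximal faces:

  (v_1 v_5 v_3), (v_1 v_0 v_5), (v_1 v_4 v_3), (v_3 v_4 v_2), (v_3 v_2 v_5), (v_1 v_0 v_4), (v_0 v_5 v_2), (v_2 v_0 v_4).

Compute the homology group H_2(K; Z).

Fix the vertex order v_0 < v_1 < v_2 < v_3 < v_4 < v_5 and write every simplex with vertices in increasing order. Then dim K = 2 and the simplices of K are:

  0-simplices (6): [v_0], [v_1], [v_2], [v_3], [v_4], [v_5]
  1-simplices (12): [v_0,v_1], [v_0,v_2], [v_0,v_4], [v_0,v_5], [v_1,v_3], [v_1,v_4], [v_1,v_5], [v_2,v_3], [v_2,v_4], [v_2,v_5], [v_3,v_4], [v_3,v_5]
  2-simplices (8): [v_0,v_1,v_4], [v_0,v_1,v_5], [v_0,v_2,v_4], [v_0,v_2,v_5], [v_1,v_3,v_4], [v_1,v_3,v_5], [v_2,v_3,v_4], [v_2,v_3,v_5]

Hence C_0 ≅ Z^6, C_1 ≅ Z^12, C_2 ≅ Z^8.

∂_1: C_1 → C_0 maps an edge to its endpoints' difference, ∂[p,q] = q − p. For instance
  ∂[v_0,v_5] = [v_5] − [v_0].
This gives a 6×12 integer matrix of rank 5; reducing to Smith normal form yields diagonal entries (1,1,1,1,1).

The boundary map ∂_2: C_2 → C_1 maps a triangle to the signed sum of its edges. For instance
  ∂[v_0,v_2,v_4] = [v_2,v_4] − [v_0,v_4] + [v_0,v_2],
  ∂[v_1,v_3,v_4] = [v_3,v_4] − [v_1,v_4] + [v_1,v_3].
This gives a 12×8 integer matrix of rank 7; reducing to Smith normal form yields diagonal entries (1,1,1,1,1,1,1).

Computing H_k = (kernel of ∂_k) / (image of ∂_{k+1}):

  H_2: rank ker ∂_2 − rank ∂_3 = (8 − 7) − 0 = 1, and there is no ∂_3, so H_2 ≅ Z.

(K is a triangulation of the 2-sphere S^2.)

H_2 ≅ Z.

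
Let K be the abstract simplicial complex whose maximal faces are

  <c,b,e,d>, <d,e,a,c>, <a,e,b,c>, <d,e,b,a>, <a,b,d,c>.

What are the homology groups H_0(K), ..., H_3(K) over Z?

H_0 = Z,  H_1 = 0,  H_2 = 0,  H_3 = Z.

Fix the vertex order a < b < c < d < e and write every simplex with vertices in increasing order. Then dim K = 3 and the simplices of K are:

  0-simplices (5): a, b, c, d, e
  1-simplices (10): ab, ac, ad, ae, bc, bd, be, cd, ce, de
  2-simplices (10): abc, abd, abe, acd, ace, ade, bcd, bce, bde, cde
  3-simplices (5): abcd, abce, abde, acde, bcde

so the chain groups are C_0 ≅ Z^5, C_1 ≅ Z^10, C_2 ≅ Z^10, C_3 ≅ Z^5.

∂_1: C_1 → C_0 sends each edge [p,q] (with p < q) to q − p.
As a 5×10 matrix over Z this has rank 4, with invariant factors (1,1,1,1).

∂_2: C_2 → C_1 acts by ∂[p,q,r] = [q,r] − [p,r] + [p,q]. For instance
  ∂ade = de − ae + ad,
  ∂ace = ce − ae + ac.
As a 10×10 matrix over Z this has rank 6, with invariant factors (1,1,1,1,1,1).

The boundary map ∂_3: C_3 → C_2 sends each 3-simplex σ to the alternating sum Σ_i (−1)^i (σ with its i-th vertex removed). For instance
  ∂abcd = bcd − acd + abd − abc,
  ∂abde = bde − ade + abe − abd.
The resulting 10×5 matrix has rank 4, and its Smith normal form has invariant factors (1,1,1,1).

Computing H_k = (kernel of ∂_k) / (image of ∂_{k+1}):

  H_0: rank C_0 − rank ∂_1 = 5 − 4 = 1, and the invariant factors of ∂_1 are all 1, so H_0 ≅ Z.
  H_1: rank ker ∂_1 − rank ∂_2 = (10 − 4) − 6 = 0, and the invariant factors of ∂_2 are all 1, so H_1 ≅ 0.
  H_2: rank ker ∂_2 − rank ∂_3 = (10 − 6) − 4 = 0, and the invariant factors of ∂_3 are all 1, so H_2 ≅ 0.
  H_3: rank ker ∂_3 − rank ∂_4 = (5 − 4) − 0 = 1, and there is no ∂_4, so H_3 ≅ Z.

As a check, the Euler characteristic is 5 − 10 + 10 − 5 = 0, which agrees with 1 − 0 + 0 − 1 = 0.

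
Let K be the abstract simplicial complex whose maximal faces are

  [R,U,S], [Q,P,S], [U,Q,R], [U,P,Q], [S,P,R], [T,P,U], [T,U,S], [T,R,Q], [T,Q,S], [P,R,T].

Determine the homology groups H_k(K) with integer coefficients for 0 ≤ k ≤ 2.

H_0 = Z,  H_1 = Z/2,  H_2 = 0.

We work with the vertex ordering P < Q < R < S < T < U. The simplices of K, each written with vertices in increasing order, are:

  0-simplices (6): P, Q, R, S, T, U
  1-simplices (15): PQ, PR, PS, PT, PU, QR, QS, QT, QU, RS, RT, RU, ST, SU, TU
  2-simplices (10): PQS, PQU, PRS, PRT, PTU, QRT, QRU, QST, RSU, STU

so the chain groups are C_0 ≅ Z^6, C_1 ≅ Z^15, C_2 ≅ Z^10.

∂_1: C_1 → C_0 maps an edge to its endpoints' difference, ∂[p,q] = q − p. For instance
  ∂RU = U − R.
The 6×15 boundary matrix has rank 5 and Smith normal form diag(1,1,1,1,1).

The boundary map ∂_2: C_2 → C_1 acts by ∂[p,q,r] = [q,r] − [p,r] + [p,q]. For instance
  ∂PQS = QS − PS + PQ,
  ∂QST = ST − QT + QS.
The resulting 15×10 matrix has rank 10, and its Smith normal form has invariant factors (1,1,1,1,1,1,1,1,1,2).

Computing H_k = (kernel of ∂_k) / (image of ∂_{k+1}):

  H_0: rank C_0 − rank ∂_1 = 6 − 5 = 1, and the invariant factors of ∂_1 are all 1, so H_0 ≅ Z.
  H_1: rank ker ∂_1 − rank ∂_2 = (15 − 5) − 10 = 0, and ∂_2 has invariant factor 2 > 1, so H_1 ≅ Z/2.
  H_2: rank ker ∂_2 − rank ∂_3 = (10 − 10) − 0 = 0, and there is no ∂_3, so H_2 ≅ 0.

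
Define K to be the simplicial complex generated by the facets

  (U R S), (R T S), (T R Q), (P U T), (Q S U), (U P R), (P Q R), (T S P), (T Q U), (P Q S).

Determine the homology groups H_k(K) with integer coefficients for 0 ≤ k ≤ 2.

H_0 = Z,  H_1 = Z_2,  H_2 = 0.

Fix the vertex order P < Q < R < S < T < U and write every simplex with vertices in increasing order. Then dim K = 2 and the simplices of K are:

  0-simplices (6): P, Q, R, S, T, U
  1-simplices (15): PQ, PR, PS, PT, PU, QR, QS, QT, QU, RS, RT, RU, ST, SU, TU
  2-simplices (10): PQR, PQS, PRU, PST, PTU, QRT, QSU, QTU, RST, RSU

so the chain groups are C_0 ≅ Z^6, C_1 ≅ Z^15, C_2 ≅ Z^10.

∂_1: C_1 → C_0 sends each edge [p,q] (with p < q) to q − p.
The 6×15 boundary matrix has rank 5 and Smith normal form diag(1,1,1,1,1).

The boundary map ∂_2: C_2 → C_1 acts by ∂[p,q,r] = [q,r] − [p,r] + [p,q]. For instance
  ∂PRU = RU − PU + PR,
  ∂PST = ST − PT + PS.
The resulting 15×10 matrix has rank 10, and its Smith normal form has invariant factors (1,1,1,1,1,1,1,1,1,2).

Reading off H_k = ker ∂_k / im ∂_{k+1}:

  H_0: rank C_0 − rank ∂_1 = 6 − 5 = 1, and the invariant factors of ∂_1 are all 1, so H_0 = Z.
  H_1: rank ker ∂_1 − rank ∂_2 = (15 − 5) − 10 = 0, and ∂_2 has invariant factor 2 > 1, so H_1 = Z_2.
  H_2: rank ker ∂_2 − rank ∂_3 = (10 − 10) − 0 = 0, and there is no ∂_3, so H_2 = 0.

(K is a triangulation of the real projective plane RP^2.)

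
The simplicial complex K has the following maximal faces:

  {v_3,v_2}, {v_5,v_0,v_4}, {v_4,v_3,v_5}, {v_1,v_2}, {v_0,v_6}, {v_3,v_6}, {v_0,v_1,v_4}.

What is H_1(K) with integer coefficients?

Take the total order v_0 < v_1 < v_2 < v_3 < v_4 < v_5 < v_6 on the vertex set. Then K (dimension 2) consists of the simplices:

  0-simplices (7): [v_0], [v_1], [v_2], [v_3], [v_4], [v_5], [v_6]
  1-simplices (11): [v_0,v_1], [v_0,v_4], [v_0,v_5], [v_0,v_6], [v_1,v_2], [v_1,v_4], [v_2,v_3], [v_3,v_4], [v_3,v_5], [v_3,v_6], [v_4,v_5]
  2-simplices (3): [v_0,v_1,v_4], [v_0,v_4,v_5], [v_3,v_4,v_5]

giving chain groups C_0 ≅ Z^7, C_1 ≅ Z^11, C_2 ≅ Z^3.

The boundary map ∂_1: C_1 → C_0 maps an edge to its endpoints' difference, ∂[p,q] = q − p.
As a 7×11 matrix over Z this has rank 6, with invariant factors (1,1,1,1,1,1).

Boundary ∂_2: C_2 → C_1 maps a triangle to the signed sum of its edges. For instance
  ∂[v_0,v_1,v_4] = [v_1,v_4] − [v_0,v_4] + [v_0,v_1],
  ∂[v_3,v_4,v_5] = [v_4,v_5] − [v_3,v_5] + [v_3,v_4].
The 11×3 boundary matrix has rank 3 and Smith normal form diag(1,1,1).

Computing H_k = (kernel of ∂_k) / (image of ∂_{k+1}):

  H_1: rank ker ∂_1 − rank ∂_2 = (11 − 6) − 3 = 2, and the invariant factors of ∂_2 are all 1, so H_1 = Z^2.

H_1 ≅ Z^2.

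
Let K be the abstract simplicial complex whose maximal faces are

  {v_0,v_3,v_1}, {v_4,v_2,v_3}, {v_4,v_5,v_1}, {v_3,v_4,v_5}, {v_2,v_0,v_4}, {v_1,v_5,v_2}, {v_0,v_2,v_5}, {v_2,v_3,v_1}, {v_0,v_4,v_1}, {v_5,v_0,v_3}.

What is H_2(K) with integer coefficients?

H_2 = 0.

Take the total order v_0 < v_1 < v_2 < v_3 < v_4 < v_5 on the vertex set. Then K (dimension 2) consists of the simplices:

  0-simplices (6): [v_0], [v_1], [v_2], [v_3], [v_4], [v_5]
  1-simplices (15): (15 of them)
  2-simplices (10): [v_0,v_1,v_3], [v_0,v_1,v_4], [v_0,v_2,v_4], [v_0,v_2,v_5], [v_0,v_3,v_5], [v_1,v_2,v_3], [v_1,v_2,v_5], [v_1,v_4,v_5], [v_2,v_3,v_4], [v_3,v_4,v_5]

giving chain groups C_0 ≅ Z^6, C_1 ≅ Z^15, C_2 ≅ Z^10.

The boundary map ∂_1: C_1 → C_0 maps an edge to its endpoints' difference, ∂[p,q] = q − p.
As a 6×15 matrix over Z this has rank 5, with invariant factors (1,1,1,1,1).

The boundary map ∂_2: C_2 → C_1 maps a triangle to the signed sum of its edges. For instance
  ∂[v_0,v_1,v_4] = [v_1,v_4] − [v_0,v_4] + [v_0,v_1],
  ∂[v_3,v_4,v_5] = [v_4,v_5] − [v_3,v_5] + [v_3,v_4].
This gives a 15×10 integer matrix of rank 10; reducing to Smith normal form yields diagonal entries (1,1,1,1,1,1,1,1,1,2).

Computing H_k = (kernel of ∂_k) / (image of ∂_{k+1}):

  H_2: rank ker ∂_2 − rank ∂_3 = (10 − 10) − 0 = 0, and there is no ∂_3, so H_2 ≅ 0.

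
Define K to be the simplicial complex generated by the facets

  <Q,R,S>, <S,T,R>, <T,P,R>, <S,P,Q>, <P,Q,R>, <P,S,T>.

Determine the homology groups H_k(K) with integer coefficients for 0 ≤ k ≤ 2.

H_0 = Z,  H_1 = 0,  H_2 = Z.

Fix the vertex order P < Q < R < S < T and write every simplex with vertices in increasing order. Then dim K = 2 and the simplices of K are:

  0-simplices (5): P, Q, R, S, T
  1-simplices (9): PQ, PR, PS, PT, QR, QS, RS, RT, ST
  2-simplices (6): PQR, PQS, PRT, PST, QRS, RST

Hence C_0 ≅ Z^5, C_1 ≅ Z^9, C_2 ≅ Z^6.

∂_1: C_1 → C_0 sends each edge [p,q] (with p < q) to q − p.
This gives a 5×9 integer matrix of rank 4; reducing to Smith normal form yields diagonal entries (1,1,1,1).

Boundary ∂_2: C_2 → C_1 sends each 2-simplex [p,q,r] to [q,r] − [p,r] + [p,q]. For instance
  ∂PQR = QR − PR + PQ,
  ∂RST = ST − RT + RS.
The resulting 9×6 matrix has rank 5, and its Smith normal form has invariant factors (1,1,1,1,1).

Now H_k = ker ∂_k / im ∂_{k+1}, so:

  H_0: rank C_0 − rank ∂_1 = 5 − 4 = 1, and the invariant factors of ∂_1 are all 1, so H_0 ≅ Z.
  H_1: rank ker ∂_1 − rank ∂_2 = (9 − 4) − 5 = 0, and the invariant factors of ∂_2 are all 1, so H_1 ≅ 0.
  H_2: rank ker ∂_2 − rank ∂_3 = (6 − 5) − 0 = 1, and there is no ∂_3, so H_2 ≅ Z.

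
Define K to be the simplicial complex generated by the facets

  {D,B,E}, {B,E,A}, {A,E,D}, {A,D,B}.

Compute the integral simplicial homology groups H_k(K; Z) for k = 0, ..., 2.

K has 4 vertices, 6 edges, 4 triangles.
rank ∂_0 = 0, rank ∂_1 = 3 ⇒ b_0 = 4 − 0 − 3 = 1; all invariant factors of ∂_1 are 1 so no torsion. So H_0 ≅ Z.
rank ∂_1 = 3, rank ∂_2 = 3 ⇒ b_1 = 6 − 3 − 3 = 0; all invariant factors of ∂_2 are 1 so no torsion. So H_1 ≅ 0.
rank ∂_2 = 3, rank ∂_3 = 0 ⇒ b_2 = 4 − 3 − 0 = 1. So H_2 ≅ Z.

H_0 = Z,  H_1 = 0,  H_2 = Z.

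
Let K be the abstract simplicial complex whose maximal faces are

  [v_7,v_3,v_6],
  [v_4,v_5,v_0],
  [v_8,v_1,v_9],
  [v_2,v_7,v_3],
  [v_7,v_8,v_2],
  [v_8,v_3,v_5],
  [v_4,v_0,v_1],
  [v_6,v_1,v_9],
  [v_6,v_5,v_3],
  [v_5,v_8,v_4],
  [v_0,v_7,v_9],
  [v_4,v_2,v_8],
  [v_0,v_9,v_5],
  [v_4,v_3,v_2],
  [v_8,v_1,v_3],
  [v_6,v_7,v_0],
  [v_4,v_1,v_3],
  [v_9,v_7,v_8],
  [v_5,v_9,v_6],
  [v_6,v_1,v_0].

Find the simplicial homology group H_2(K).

H_2 ≅ 0.

Fix the vertex order v_0 < v_1 < v_2 < v_3 < v_4 < v_5 < v_6 < v_7 < v_8 < v_9 and write every simplex with vertices in increasing order. Then dim K = 2 and the simplices of K are:

  0-simplices (10): [v_0], [v_1], [v_2], [v_3], [v_4], [v_5], [v_6], [v_7], [v_8], [v_9]
  1-simplices (30): (30 of them)
  2-simplices (20): (20 of them)

Hence C_0 ≅ Z^10, C_1 ≅ Z^30, C_2 ≅ Z^20.

Boundary ∂_1: C_1 → C_0 is given by ∂[p,q] = [q] − [p]. For instance
  ∂[v_8,v_9] = [v_9] − [v_8].
This gives a 10×30 integer matrix of rank 9; reducing to Smith normal form yields diagonal entries (1,1,1,1,1,1,1,1,1).

∂_2: C_2 → C_1 sends each 2-simplex [p,q,r] to [q,r] − [p,r] + [p,q]. For instance
  ∂[v_1,v_8,v_9] = [v_8,v_9] − [v_1,v_9] + [v_1,v_8],
  ∂[v_1,v_6,v_9] = [v_6,v_9] − [v_1,v_9] + [v_1,v_6].
The resulting 30×20 matrix has rank 20, and its Smith normal form has invariant factors (1,1,1,1,1,1,1,1,1,1,1,1,1,1,1,1,1,1,1,2).

Now H_k = ker ∂_k / im ∂_{k+1}, so:

  H_2: rank ker ∂_2 − rank ∂_3 = (20 − 20) − 0 = 0, and there is no ∂_3, so H_2 ≅ 0.

(K is a triangulation of the Klein bottle.)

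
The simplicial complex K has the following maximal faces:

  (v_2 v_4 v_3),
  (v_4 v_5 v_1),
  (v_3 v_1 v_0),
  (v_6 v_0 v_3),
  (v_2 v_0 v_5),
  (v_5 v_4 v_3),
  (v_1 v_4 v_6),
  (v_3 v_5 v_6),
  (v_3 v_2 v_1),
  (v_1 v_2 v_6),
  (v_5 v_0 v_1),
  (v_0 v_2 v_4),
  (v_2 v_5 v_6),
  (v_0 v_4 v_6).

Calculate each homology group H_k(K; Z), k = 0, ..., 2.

Take the total order v_0 < v_1 < v_2 < v_3 < v_4 < v_5 < v_6 on the vertex set. Then K (dimension 2) consists of the simplices:

  0-simplices (7): [v_0], [v_1], [v_2], [v_3], [v_4], [v_5], [v_6]
  1-simplices (21): (21 of them)
  2-simplices (14): (14 of them)

giving chain groups C_0 ≅ Z^7, C_1 ≅ Z^21, C_2 ≅ Z^14.

∂_1: C_1 → C_0 sends each edge [p,q] (with p < q) to q − p. For instance
  ∂[v_2,v_5] = [v_5] − [v_2].
The 7×21 boundary matrix has rank 6 and Smith normal form diag(1,1,1,1,1,1).

The boundary map ∂_2: C_2 → C_1 maps a triangle to the signed sum of its edges. For instance
  ∂[v_0,v_2,v_4] = [v_2,v_4] − [v_0,v_4] + [v_0,v_2],
  ∂[v_0,v_2,v_5] = [v_2,v_5] − [v_0,v_5] + [v_0,v_2].
This gives a 21×14 integer matrix of rank 13; reducing to Smith normal form yields diagonal entries (1,1,1,1,1,1,1,1,1,1,1,1,1).

From H_k ≅ ker(∂_k) / im(∂_{k+1}) we obtain:

  H_0: rank C_0 − rank ∂_1 = 7 − 6 = 1, and the invariant factors of ∂_1 are all 1, so H_0 ≅ Z.
  H_1: rank ker ∂_1 − rank ∂_2 = (21 − 6) − 13 = 2, and the invariant factors of ∂_2 are all 1, so H_1 ≅ Z^2.
  H_2: rank ker ∂_2 − rank ∂_3 = (14 − 13) − 0 = 1, and there is no ∂_3, so H_2 ≅ Z.

(K is a triangulation of the torus T^2.)

H_0 = Z,  H_1 = Z^2,  H_2 = Z.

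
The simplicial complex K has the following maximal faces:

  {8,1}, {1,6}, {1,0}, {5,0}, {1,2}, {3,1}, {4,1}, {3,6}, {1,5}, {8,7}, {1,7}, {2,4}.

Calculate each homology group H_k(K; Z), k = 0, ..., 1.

We work with the vertex ordering 0 < 1 < 2 < 3 < 4 < 5 < 6 < 7 < 8. The simplices of K, each written with vertices in increasing order, are:

  0-simplices (9): [0], [1], [2], [3], [4], [5], [6], [7], [8]
  1-simplices (12): [0,1], [0,5], [1,2], [1,3], [1,4], [1,5], [1,6], [1,7], [1,8], [2,4], [3,6], [7,8]

Hence C_0 ≅ Z^9, C_1 ≅ Z^12.

∂_1: C_1 → C_0 sends each edge [p,q] (with p < q) to q − p.
This gives a 9×12 integer matrix of rank 8; reducing to Smith normal form yields diagonal entries (1,1,1,1,1,1,1,1).

From H_k ≅ ker(∂_k) / im(∂_{k+1}) we obtain:

  H_0: rank C_0 − rank ∂_1 = 9 − 8 = 1, and the invariant factors of ∂_1 are all 1, so H_0 = Z.
  H_1: rank ker ∂_1 − rank ∂_2 = (12 − 8) − 0 = 4, and there is no ∂_2, so H_1 = Z^4.

(K is a triangulation of a wedge of 4 circles.)

H_0 = Z,  H_1 = Z^4.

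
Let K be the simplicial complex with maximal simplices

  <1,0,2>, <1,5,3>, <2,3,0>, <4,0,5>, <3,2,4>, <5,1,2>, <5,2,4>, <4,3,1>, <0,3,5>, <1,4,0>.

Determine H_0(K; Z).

H_0 = Z.

We work with the vertex ordering 0 < 1 < 2 < 3 < 4 < 5. The simplices of K, each written with vertices in increasing order, are:

  0-simplices (6): [0], [1], [2], [3], [4], [5]
  1-simplices (15): [0,1], [0,2], [0,3], [0,4], [0,5], [1,2], [1,3], [1,4], [1,5], [2,3], [2,4], [2,5], [3,4], [3,5], [4,5]
  2-simplices (10): [0,1,2], [0,1,4], [0,2,3], [0,3,5], [0,4,5], [1,2,5], [1,3,4], [1,3,5], [2,3,4], [2,4,5]

Hence C_0 ≅ Z^6, C_1 ≅ Z^15, C_2 ≅ Z^10.

Boundary ∂_1: C_1 → C_0 is given by ∂[p,q] = [q] − [p]. For instance
  ∂[2,3] = [3] − [2].
The 6×15 boundary matrix has rank 5 and Smith normal form diag(1,1,1,1,1).

The boundary map ∂_2: C_2 → C_1 acts by ∂[p,q,r] = [q,r] − [p,r] + [p,q]. For instance
  ∂[2,4,5] = [4,5] − [2,5] + [2,4],
  ∂[0,4,5] = [4,5] − [0,5] + [0,4].
As a 15×10 matrix over Z this has rank 10, with invariant factors (1,1,1,1,1,1,1,1,1,2).

From H_k ≅ ker(∂_k) / im(∂_{k+1}) we obtain:

  H_0: rank C_0 − rank ∂_1 = 6 − 5 = 1, and the invariant factors of ∂_1 are all 1, so H_0 = Z.

(K is a triangulation of the real projective plane RP^2.)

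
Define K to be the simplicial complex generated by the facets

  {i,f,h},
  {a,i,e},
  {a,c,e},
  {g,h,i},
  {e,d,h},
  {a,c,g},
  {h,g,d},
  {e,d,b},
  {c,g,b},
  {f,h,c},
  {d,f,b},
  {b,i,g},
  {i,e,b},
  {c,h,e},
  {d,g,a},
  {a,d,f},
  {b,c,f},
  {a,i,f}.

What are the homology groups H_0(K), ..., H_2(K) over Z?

Fix the vertex order a < b < c < d < e < f < g < h < i and write every simplex with vertices in increasing order. Then dim K = 2 and the simplices of K are:

  0-simplices (9): a, b, c, d, e, f, g, h, i
  1-simplices (27): ac, ad, ae, af, ag, ai, bc, bd, be, bf, bg, bi, ce, cf, cg, ch, de, df, dg, dh, eh, ei, fh, fi, gh, gi, hi
  2-simplices (18): ace, acg, adf, adg, aei, afi, bcf, bcg, bde, bdf, bei, bgi, ceh, cfh, deh, dgh, fhi, ghi

so the chain groups are C_0 ≅ Z^9, C_1 ≅ Z^27, C_2 ≅ Z^18.

∂_1: C_1 → C_0 is given by ∂[p,q] = [q] − [p]. For instance
  ∂de = e − d.
The resulting 9×27 matrix has rank 8, and its Smith normal form has invariant factors (1,1,1,1,1,1,1,1).

∂_2: C_2 → C_1 maps a triangle to the signed sum of its edges. For instance
  ∂bdf = df − bf + bd,
  ∂deh = eh − dh + de.
The 27×18 boundary matrix has rank 17 and Smith normal form diag(1,1,1,1,1,1,1,1,1,1,1,1,1,1,1,1,1).

Now H_k = ker ∂_k / im ∂_{k+1}, so:

  H_0: rank C_0 − rank ∂_1 = 9 − 8 = 1, and the invariant factors of ∂_1 are all 1, so H_0 ≅ Z.
  H_1: rank ker ∂_1 − rank ∂_2 = (27 − 8) − 17 = 2, and the invariant factors of ∂_2 are all 1, so H_1 ≅ Z^2.
  H_2: rank ker ∂_2 − rank ∂_3 = (18 − 17) − 0 = 1, and there is no ∂_3, so H_2 ≅ Z.

H_0 ≅ Z,  H_1 ≅ Z^2,  H_2 ≅ Z.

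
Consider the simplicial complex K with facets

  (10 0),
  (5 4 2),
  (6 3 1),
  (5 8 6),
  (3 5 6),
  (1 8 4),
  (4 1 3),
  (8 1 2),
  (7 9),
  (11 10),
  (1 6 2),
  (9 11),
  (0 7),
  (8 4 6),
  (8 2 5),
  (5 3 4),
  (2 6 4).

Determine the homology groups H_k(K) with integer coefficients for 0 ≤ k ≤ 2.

Order the vertices as 0 < 1 < 2 < 3 < 4 < 5 < 6 < 7 < 8 < 9 < 10 < 11. Listing each simplex with vertices in this order, K has dimension 2 with simplices:

  0-simplices (12): [0], [1], [2], [3], [4], [5], [6], [7], [8], [9], [10], [11]
  1-simplices (23): (23 of them)
  2-simplices (12): [1,2,6], [1,2,8], [1,3,4], [1,3,6], [1,4,8], [2,4,5], [2,4,6], [2,5,8], [3,4,5], [3,5,6], [4,6,8], [5,6,8]

so the chain groups are C_0 ≅ Z^12, C_1 ≅ Z^23, C_2 ≅ Z^12.

Boundary ∂_1: C_1 → C_0 sends each edge [p,q] (with p < q) to q − p. For instance
  ∂[2,8] = [8] − [2].
This gives a 12×23 integer matrix of rank 10; reducing to Smith normal form yields diagonal entries (1,1,1,1,1,1,1,1,1,1).

∂_2: C_2 → C_1 acts by ∂[p,q,r] = [q,r] − [p,r] + [p,q]. For instance
  ∂[1,3,4] = [3,4] − [1,4] + [1,3],
  ∂[4,6,8] = [6,8] − [4,8] + [4,6].
The resulting 23×12 matrix has rank 12, and its Smith normal form has invariant factors (1,1,1,1,1,1,1,1,1,1,1,2).

Reading off H_k = ker ∂_k / im ∂_{k+1}:

  H_0: rank C_0 − rank ∂_1 = 12 − 10 = 2, and the invariant factors of ∂_1 are all 1, so H_0 = Z^2.
  H_1: rank ker ∂_1 − rank ∂_2 = (23 − 10) − 12 = 1, and ∂_2 has invariant factor 2 > 1, so H_1 = Z × Z/2.
  H_2: rank ker ∂_2 − rank ∂_3 = (12 − 12) − 0 = 0, and there is no ∂_3, so H_2 = 0.

As a check, the Euler characteristic is 12 − 23 + 12 = 1, which agrees with 2 − 1 + 0 = 1.

H_0 ≅ Z^2,  H_1 ≅ Z × Z/2,  H_2 = 0.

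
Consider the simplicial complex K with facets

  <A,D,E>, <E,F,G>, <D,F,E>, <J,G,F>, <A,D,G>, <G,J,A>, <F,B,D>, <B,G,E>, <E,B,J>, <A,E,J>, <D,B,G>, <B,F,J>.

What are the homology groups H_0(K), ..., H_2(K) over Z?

H_0 = Z,  H_1 = Z_2,  H_2 = 0.

Take the total order A < B < D < E < F < G < J on the vertex set. Then K (dimension 2) consists of the simplices:

  0-simplices (7): A, B, D, E, F, G, J
  1-simplices (18): AD, AE, AG, AJ, BD, BE, BF, BG, BJ, DE, DF, DG, EF, EG, EJ, FG, FJ, GJ
  2-simplices (12): ADE, ADG, AEJ, AGJ, BDF, BDG, BEG, BEJ, BFJ, DEF, EFG, FGJ

giving chain groups C_0 ≅ Z^7, C_1 ≅ Z^18, C_2 ≅ Z^12.

∂_1: C_1 → C_0 maps an edge to its endpoints' difference, ∂[p,q] = q − p. For instance
  ∂DE = E − D.
As a 7×18 matrix over Z this has rank 6, with invariant factors (1,1,1,1,1,1).

∂_2: C_2 → C_1 acts by ∂[p,q,r] = [q,r] − [p,r] + [p,q]. For instance
  ∂FGJ = GJ − FJ + FG,
  ∂BEG = EG − BG + BE.
The resulting 18×12 matrix has rank 12, and its Smith normal form has invariant factors (1,1,1,1,1,1,1,1,1,1,1,2).

Reading off H_k = ker ∂_k / im ∂_{k+1}:

  H_0: rank C_0 − rank ∂_1 = 7 − 6 = 1, and the invariant factors of ∂_1 are all 1, so H_0 ≅ Z.
  H_1: rank ker ∂_1 − rank ∂_2 = (18 − 6) − 12 = 0, and ∂_2 has invariant factor 2 > 1, so H_1 ≅ Z_2.
  H_2: rank ker ∂_2 − rank ∂_3 = (12 − 12) − 0 = 0, and there is no ∂_3, so H_2 ≅ 0.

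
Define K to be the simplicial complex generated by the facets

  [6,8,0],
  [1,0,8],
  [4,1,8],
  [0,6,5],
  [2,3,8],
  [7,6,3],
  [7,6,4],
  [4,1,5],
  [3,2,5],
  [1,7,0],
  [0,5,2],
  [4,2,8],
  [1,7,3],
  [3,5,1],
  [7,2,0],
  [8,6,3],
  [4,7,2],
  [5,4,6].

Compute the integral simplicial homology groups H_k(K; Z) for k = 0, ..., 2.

H_0 ≅ Z,  H_1 ≅ Z^2,  H_2 ≅ Z.

Fix the vertex order 0 < 1 < 2 < 3 < 4 < 5 < 6 < 7 < 8 and write every simplex with vertices in increasing order. Then dim K = 2 and the simplices of K are:

  0-simplices (9): [0], [1], [2], [3], [4], [5], [6], [7], [8]
  1-simplices (27): (27 of them)
  2-simplices (18): [0,1,7], [0,1,8], [0,2,5], [0,2,7], [0,5,6], [0,6,8], [1,3,5], [1,3,7], [1,4,5], [1,4,8], [2,3,5], [2,3,8], [2,4,7], [2,4,8], [3,6,7], [3,6,8], [4,5,6], [4,6,7]

giving chain groups C_0 ≅ Z^9, C_1 ≅ Z^27, C_2 ≅ Z^18.

The boundary map ∂_1: C_1 → C_0 is given by ∂[p,q] = [q] − [p]. For instance
  ∂[0,5] = [5] − [0].
This gives a 9×27 integer matrix of rank 8; reducing to Smith normal form yields diagonal entries (1,1,1,1,1,1,1,1).

Boundary ∂_2: C_2 → C_1 sends each 2-simplex [p,q,r] to [q,r] − [p,r] + [p,q]. For instance
  ∂[4,6,7] = [6,7] − [4,7] + [4,6],
  ∂[2,4,8] = [4,8] − [2,8] + [2,4].
As a 27×18 matrix over Z this has rank 17, with invariant factors (1,1,1,1,1,1,1,1,1,1,1,1,1,1,1,1,1).

Reading off H_k = ker ∂_k / im ∂_{k+1}:

  H_0: rank C_0 − rank ∂_1 = 9 − 8 = 1, and the invariant factors of ∂_1 are all 1, so H_0 ≅ Z.
  H_1: rank ker ∂_1 − rank ∂_2 = (27 − 8) − 17 = 2, and the invariant factors of ∂_2 are all 1, so H_1 ≅ Z^2.
  H_2: rank ker ∂_2 − rank ∂_3 = (18 − 17) − 0 = 1, and there is no ∂_3, so H_2 ≅ Z.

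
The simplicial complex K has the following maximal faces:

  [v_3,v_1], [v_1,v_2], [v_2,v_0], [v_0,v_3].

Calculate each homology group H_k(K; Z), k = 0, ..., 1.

H_0 = Z,  H_1 = Z.

Order the vertices as v_0 < v_1 < v_2 < v_3. Listing each simplex with vertices in this order, K has dimension 1 with simplices:

  0-simplices (4): [v_0], [v_1], [v_2], [v_3]
  1-simplices (4): [v_0,v_2], [v_0,v_3], [v_1,v_2], [v_1,v_3]

Hence C_0 ≅ Z^4, C_1 ≅ Z^4.

Boundary ∂_1: C_1 → C_0 sends each edge [p,q] (with p < q) to q − p.
This gives a 4×4 integer matrix of rank 3; reducing to Smith normal form yields diagonal entries (1,1,1).

Computing H_k = (kernel of ∂_k) / (image of ∂_{k+1}):

  H_0: rank C_0 − rank ∂_1 = 4 − 3 = 1, and the invariant factors of ∂_1 are all 1, so H_0 ≅ Z.
  H_1: rank ker ∂_1 − rank ∂_2 = (4 − 3) − 0 = 1, and there is no ∂_2, so H_1 ≅ Z.

(K is a triangulation of the circle S^1.)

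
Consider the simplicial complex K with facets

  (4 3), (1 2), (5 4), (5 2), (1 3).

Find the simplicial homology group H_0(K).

H_0 ≅ Z.

Fix the vertex order 1 < 2 < 3 < 4 < 5 and write every simplex with vertices in increasing order. Then dim K = 1 and the simplices of K are:

  0-simplices (5): [1], [2], [3], [4], [5]
  1-simplices (5): [1,2], [1,3], [2,5], [3,4], [4,5]

so the chain groups are C_0 ≅ Z^5, C_1 ≅ Z^5.

The boundary map ∂_1: C_1 → C_0 sends each edge [p,q] (with p < q) to q − p.
The resulting 5×5 matrix has rank 4, and its Smith normal form has invariant factors (1,1,1,1).

Reading off H_k = ker ∂_k / im ∂_{k+1}:

  H_0: rank C_0 − rank ∂_1 = 5 − 4 = 1, and the invariant factors of ∂_1 are all 1, so H_0 = Z.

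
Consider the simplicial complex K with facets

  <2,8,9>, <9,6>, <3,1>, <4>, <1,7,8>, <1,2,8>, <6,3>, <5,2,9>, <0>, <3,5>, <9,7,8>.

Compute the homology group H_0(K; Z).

H_0 ≅ Z^3.

Order the vertices as 0 < 1 < 2 < 3 < 4 < 5 < 6 < 7 < 8 < 9. Listing each simplex with vertices in this order, K has dimension 2 with simplices:

  0-simplices (10): [0], [1], [2], [3], [4], [5], [6], [7], [8], [9]
  1-simplices (14): [1,2], [1,3], [1,7], [1,8], [2,5], [2,8], [2,9], [3,5], [3,6], [5,9], [6,9], [7,8], [7,9], [8,9]
  2-simplices (5): [1,2,8], [1,7,8], [2,5,9], [2,8,9], [7,8,9]

so the chain groups are C_0 ≅ Z^10, C_1 ≅ Z^14, C_2 ≅ Z^5.

∂_1: C_1 → C_0 is given by ∂[p,q] = [q] − [p].
This gives a 10×14 integer matrix of rank 7; reducing to Smith normal form yields diagonal entries (1,1,1,1,1,1,1).

Boundary ∂_2: C_2 → C_1 acts by ∂[p,q,r] = [q,r] − [p,r] + [p,q]. For instance
  ∂[7,8,9] = [8,9] − [7,9] + [7,8],
  ∂[1,2,8] = [2,8] − [1,8] + [1,2].
The resulting 14×5 matrix has rank 5, and its Smith normal form has invariant factors (1,1,1,1,1).

Computing H_k = (kernel of ∂_k) / (image of ∂_{k+1}):

  H_0: rank C_0 − rank ∂_1 = 10 − 7 = 3, and the invariant factors of ∂_1 are all 1, so H_0 = Z^3.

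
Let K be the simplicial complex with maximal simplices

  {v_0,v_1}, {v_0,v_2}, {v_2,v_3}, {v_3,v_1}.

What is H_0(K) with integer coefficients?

H_0 = Z.

We work with the vertex ordering v_0 < v_1 < v_2 < v_3. The simplices of K, each written with vertices in increasing order, are:

  0-simplices (4): [v_0], [v_1], [v_2], [v_3]
  1-simplices (4): [v_0,v_1], [v_0,v_2], [v_1,v_3], [v_2,v_3]

so the chain groups are C_0 ≅ Z^4, C_1 ≅ Z^4.

∂_1: C_1 → C_0 is given by ∂[p,q] = [q] − [p].
As a 4×4 matrix over Z this has rank 3, with invariant factors (1,1,1).

Computing H_k = (kernel of ∂_k) / (image of ∂_{k+1}):

  H_0: rank C_0 − rank ∂_1 = 4 − 3 = 1, and the invariant factors of ∂_1 are all 1, so H_0 ≅ Z.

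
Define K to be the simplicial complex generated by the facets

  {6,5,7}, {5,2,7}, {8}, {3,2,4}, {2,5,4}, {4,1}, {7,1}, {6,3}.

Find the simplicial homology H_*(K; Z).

H_0 ≅ Z^2,  H_1 ≅ Z^2,  H_2 = 0.

Fix the vertex order 1 < 2 < 3 < 4 < 5 < 6 < 7 < 8 and write every simplex with vertices in increasing order. Then dim K = 2 and the simplices of K are:

  0-simplices (8): [1], [2], [3], [4], [5], [6], [7], [8]
  1-simplices (12): [1,4], [1,7], [2,3], [2,4], [2,5], [2,7], [3,4], [3,6], [4,5], [5,6], [5,7], [6,7]
  2-simplices (4): [2,3,4], [2,4,5], [2,5,7], [5,6,7]

Hence C_0 ≅ Z^8, C_1 ≅ Z^12, C_2 ≅ Z^4.

Boundary ∂_1: C_1 → C_0 sends each edge [p,q] (with p < q) to q − p.
The 8×12 boundary matrix has rank 6 and Smith normal form diag(1,1,1,1,1,1).

The boundary map ∂_2: C_2 → C_1 maps a triangle to the signed sum of its edges. For instance
  ∂[2,5,7] = [5,7] − [2,7] + [2,5],
  ∂[5,6,7] = [6,7] − [5,7] + [5,6].
The 12×4 boundary matrix has rank 4 and Smith normal form diag(1,1,1,1).

Reading off H_k = ker ∂_k / im ∂_{k+1}:

  H_0: rank C_0 − rank ∂_1 = 8 − 6 = 2, and the invariant factors of ∂_1 are all 1, so H_0 ≅ Z^2.
  H_1: rank ker ∂_1 − rank ∂_2 = (12 − 6) − 4 = 2, and the invariant factors of ∂_2 are all 1, so H_1 ≅ Z^2.
  H_2: rank ker ∂_2 − rank ∂_3 = (4 − 4) − 0 = 0, and there is no ∂_3, so H_2 ≅ 0.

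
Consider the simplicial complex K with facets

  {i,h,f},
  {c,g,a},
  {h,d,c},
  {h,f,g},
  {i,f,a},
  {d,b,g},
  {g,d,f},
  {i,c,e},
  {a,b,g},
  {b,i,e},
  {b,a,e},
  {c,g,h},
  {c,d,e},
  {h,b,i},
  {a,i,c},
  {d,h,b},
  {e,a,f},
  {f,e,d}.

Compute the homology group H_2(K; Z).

H_2 ≅ 0.

K has 9 vertices, 27 edges, 18 triangles.
rank ∂_2 = 18, rank ∂_3 = 0 ⇒ b_2 = 18 − 18 − 0 = 0. So H_2 = 0.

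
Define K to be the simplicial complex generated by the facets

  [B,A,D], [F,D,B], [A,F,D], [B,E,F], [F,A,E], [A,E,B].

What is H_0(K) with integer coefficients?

Order the vertices as A < B < D < E < F. Listing each simplex with vertices in this order, K has dimension 2 with simplices:

  0-simplices (5): A, B, D, E, F
  1-simplices (9): AB, AD, AE, AF, BD, BE, BF, DF, EF
  2-simplices (6): ABD, ABE, ADF, AEF, BDF, BEF

so the chain groups are C_0 ≅ Z^5, C_1 ≅ Z^9, C_2 ≅ Z^6.

Boundary ∂_1: C_1 → C_0 maps an edge to its endpoints' difference, ∂[p,q] = q − p. For instance
  ∂AF = F − A.
The 5×9 boundary matrix has rank 4 and Smith normal form diag(1,1,1,1).

Boundary ∂_2: C_2 → C_1 maps a triangle to the signed sum of its edges. For instance
  ∂ABE = BE − AE + AB,
  ∂ADF = DF − AF + AD.
As a 9×6 matrix over Z this has rank 5, with invariant factors (1,1,1,1,1).

From H_k ≅ ker(∂_k) / im(∂_{k+1}) we obtain:

  H_0: rank C_0 − rank ∂_1 = 5 − 4 = 1, and the invariant factors of ∂_1 are all 1, so H_0 = Z.

H_0 = Z.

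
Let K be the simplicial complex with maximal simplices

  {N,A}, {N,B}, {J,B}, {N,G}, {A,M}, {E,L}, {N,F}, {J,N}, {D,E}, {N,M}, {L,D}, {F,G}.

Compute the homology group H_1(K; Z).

H_1 ≅ Z^4.

K has 10 vertices, 12 edges.
rank ∂_1 = 8, rank ∂_2 = 0 ⇒ b_1 = 12 − 8 − 0 = 4. So H_1 ≅ Z^4.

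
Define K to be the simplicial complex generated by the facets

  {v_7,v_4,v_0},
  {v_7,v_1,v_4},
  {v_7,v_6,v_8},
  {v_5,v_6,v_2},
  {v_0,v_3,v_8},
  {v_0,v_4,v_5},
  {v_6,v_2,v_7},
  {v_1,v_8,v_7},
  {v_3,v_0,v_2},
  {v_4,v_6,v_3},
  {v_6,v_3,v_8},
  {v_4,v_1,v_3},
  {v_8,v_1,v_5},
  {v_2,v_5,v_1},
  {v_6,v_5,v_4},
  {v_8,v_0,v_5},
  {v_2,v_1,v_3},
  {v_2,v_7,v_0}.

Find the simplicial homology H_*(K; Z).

H_0 ≅ Z,  H_1 ≅ Z^2,  H_2 ≅ Z.

K has 9 vertices, 27 edges, 18 triangles.
rank ∂_0 = 0, rank ∂_1 = 8 ⇒ b_0 = 9 − 0 − 8 = 1; all invariant factors of ∂_1 are 1 so no torsion. So H_0 = Z.
rank ∂_1 = 8, rank ∂_2 = 17 ⇒ b_1 = 27 − 8 − 17 = 2; all invariant factors of ∂_2 are 1 so no torsion. So H_1 = Z^2.
rank ∂_2 = 17, rank ∂_3 = 0 ⇒ b_2 = 18 − 17 − 0 = 1. So H_2 = Z.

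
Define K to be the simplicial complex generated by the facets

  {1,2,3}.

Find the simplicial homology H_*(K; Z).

Order the vertices as 1 < 2 < 3. Listing each simplex with vertices in this order, K has dimension 2 with simplices:

  0-simplices (3): [1], [2], [3]
  1-simplices (3): [1,2], [1,3], [2,3]
  2-simplices (1): [1,2,3]

so the chain groups are C_0 ≅ Z^3, C_1 ≅ Z^3, C_2 ≅ Z^1.

∂_1: C_1 → C_0 sends each edge [p,q] (with p < q) to q − p.
The 3×3 boundary matrix has rank 2 and Smith normal form diag(1,1).

Boundary ∂_2: C_2 → C_1 maps a triangle to the signed sum of its edges. For instance
  ∂[1,2,3] = [2,3] − [1,3] + [1,2].
The 3×1 boundary matrix has rank 1 and Smith normal form diag(1).

From H_k ≅ ker(∂_k) / im(∂_{k+1}) we obtain:

  H_0: rank C_0 − rank ∂_1 = 3 − 2 = 1, and the invariant factors of ∂_1 are all 1, so H_0 = Z.
  H_1: rank ker ∂_1 − rank ∂_2 = (3 − 2) − 1 = 0, and the invariant factors of ∂_2 are all 1, so H_1 = 0.
  H_2: rank ker ∂_2 − rank ∂_3 = (1 − 1) − 0 = 0, and there is no ∂_3, so H_2 = 0.

(K is a triangulation of the 2-simplex.)

H_0 ≅ Z,  H_1 = 0,  H_2 = 0.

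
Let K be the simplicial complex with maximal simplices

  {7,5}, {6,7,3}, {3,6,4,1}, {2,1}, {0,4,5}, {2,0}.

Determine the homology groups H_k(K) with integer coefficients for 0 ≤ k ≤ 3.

Fix the vertex order 0 < 1 < 2 < 3 < 4 < 5 < 6 < 7 and write every simplex with vertices in increasing order. Then dim K = 3 and the simplices of K are:

  0-simplices (8): [0], [1], [2], [3], [4], [5], [6], [7]
  1-simplices (14): [0,2], [0,4], [0,5], [1,2], [1,3], [1,4], [1,6], [3,4], [3,6], [3,7], [4,5], [4,6], [5,7], [6,7]
  2-simplices (6): [0,4,5], [1,3,4], [1,3,6], [1,4,6], [3,4,6], [3,6,7]
  3-simplices (1): [1,3,4,6]

Hence C_0 ≅ Z^8, C_1 ≅ Z^14, C_2 ≅ Z^6, C_3 ≅ Z^1.

∂_1: C_1 → C_0 sends each edge [p,q] (with p < q) to q − p.
As a 8×14 matrix over Z this has rank 7, with invariant factors (1,1,1,1,1,1,1).

Boundary ∂_2: C_2 → C_1 sends each 2-simplex [p,q,r] to [q,r] − [p,r] + [p,q]. For instance
  ∂[3,6,7] = [6,7] − [3,7] + [3,6],
  ∂[1,4,6] = [4,6] − [1,6] + [1,4].
The 14×6 boundary matrix has rank 5 and Smith normal form diag(1,1,1,1,1).

Boundary ∂_3: C_3 → C_2 sends each 3-simplex σ to the alternating sum Σ_i (−1)^i (σ with its i-th vertex removed). For instance
  ∂[1,3,4,6] = [3,4,6] − [1,4,6] + [1,3,6] − [1,3,4].
This gives a 6×1 integer matrix of rank 1; reducing to Smith normal form yields diagonal entries (1).

Now H_k = ker ∂_k / im ∂_{k+1}, so:

  H_0: rank C_0 − rank ∂_1 = 8 − 7 = 1, and the invariant factors of ∂_1 are all 1, so H_0 = Z.
  H_1: rank ker ∂_1 − rank ∂_2 = (14 − 7) − 5 = 2, and the invariant factors of ∂_2 are all 1, so H_1 = Z^2.
  H_2: rank ker ∂_2 − rank ∂_3 = (6 − 5) − 1 = 0, and the invariant factors of ∂_3 are all 1, so H_2 = 0.
  H_3: rank ker ∂_3 − rank ∂_4 = (1 − 1) − 0 = 0, and there is no ∂_4, so H_3 = 0.

H_0 = Z,  H_1 = Z^2,  H_2 = 0,  H_3 = 0.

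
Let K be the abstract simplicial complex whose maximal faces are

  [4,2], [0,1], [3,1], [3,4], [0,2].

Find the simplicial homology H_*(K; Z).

We work with the vertex ordering 0 < 1 < 2 < 3 < 4. The simplices of K, each written with vertices in increasing order, are:

  0-simplices (5): [0], [1], [2], [3], [4]
  1-simplices (5): [0,1], [0,2], [1,3], [2,4], [3,4]

Hence C_0 ≅ Z^5, C_1 ≅ Z^5.

The boundary map ∂_1: C_1 → C_0 is given by ∂[p,q] = [q] − [p]. For instance
  ∂[0,1] = [1] − [0].
The 5×5 boundary matrix has rank 4 and Smith normal form diag(1,1,1,1).

Now H_k = ker ∂_k / im ∂_{k+1}, so:

  H_0: rank C_0 − rank ∂_1 = 5 − 4 = 1, and the invariant factors of ∂_1 are all 1, so H_0 = Z.
  H_1: rank ker ∂_1 − rank ∂_2 = (5 − 4) − 0 = 1, and there is no ∂_2, so H_1 = Z.

As a check, the Euler characteristic is 5 − 5 = 0, which agrees with 1 − 1 = 0.
(K is a triangulation of the circle S^1.)

H_0 = Z,  H_1 = Z.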